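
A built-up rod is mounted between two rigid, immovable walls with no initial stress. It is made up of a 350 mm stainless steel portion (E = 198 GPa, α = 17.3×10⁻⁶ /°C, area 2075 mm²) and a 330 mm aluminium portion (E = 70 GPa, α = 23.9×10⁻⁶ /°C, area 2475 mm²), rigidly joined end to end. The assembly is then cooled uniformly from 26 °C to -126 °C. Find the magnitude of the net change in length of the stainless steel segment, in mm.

|ΔL| ≈ 0.265 mm

Free thermal contraction of the whole bar: Σ αᵢΔT Lᵢ = 17.3×10⁻⁶×152×350 + 23.9×10⁻⁶×152×330 = 2.119 mm.
The rigid supports impose zero overall length change; the single axial force P common to all segments must satisfy P Σ Lᵢ/(AᵢEᵢ) = δ_free.
The series flexibility is Σ Lᵢ/(AᵢEᵢ) = 350/(2075×198×10³) + 330/(2475×70×10³) = 2.757×10⁻⁶ mm/N.
Hence P = δ_free / Σ(L/AE) = 2.119/2.757×10⁻⁶ = 768.8 kN (tensile).
For the stainless steel segment, free thermal change = 17.3×10⁻⁶×152×350 = 0.9204 mm and elastic change from P = 768800×350/(2075×198×10³) = 0.6549 mm; these oppose, so the net change is 0.265 mm (segment shortens).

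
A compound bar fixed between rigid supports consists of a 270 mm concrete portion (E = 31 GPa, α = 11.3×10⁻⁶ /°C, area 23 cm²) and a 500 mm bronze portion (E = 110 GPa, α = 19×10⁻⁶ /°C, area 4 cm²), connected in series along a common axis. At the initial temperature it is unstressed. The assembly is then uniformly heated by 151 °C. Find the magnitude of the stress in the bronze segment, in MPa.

σ ≈ 313 MPa (compressive)

With the walls removed the bar would change length by δ_free = Σ αᵢΔT Lᵢ = 11.3×10⁻⁶×151×270 + 19×10⁻⁶×151×500 = 1.895 mm.
Since the ends are fixed, an axial force P builds up, equal in every segment, with P · Σ Lᵢ/(AᵢEᵢ) = δ_free.
The series flexibility is Σ Lᵢ/(AᵢEᵢ) = 270/(2300×31×10³) + 500/(400×110×10³) = 1.515×10⁻⁵ mm/N.
So P = 1.895 / 1.515×10⁻⁵ = 125.1 kN, compressive.
σ_{bronze} = P / A = 125100 / 400 = 312.7 MPa.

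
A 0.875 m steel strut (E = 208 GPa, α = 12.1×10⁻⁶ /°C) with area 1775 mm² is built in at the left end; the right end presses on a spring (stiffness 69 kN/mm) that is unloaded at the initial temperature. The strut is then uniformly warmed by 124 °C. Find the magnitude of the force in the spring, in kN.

If the spring were absent the strut would lengthen by αΔT L = 12.1×10⁻⁶ × 124 × 875 = 1.313 mm.
With a force P in the spring, the elastic change of the strut is PL/(AE) and that of the spring is P/k; compatibility requires their sum to equal δ_free.
P [ L/(AE) + 1/k ] = δ_free → P [ 875/(1775×208×10³) + 1/(69×10³) ] = 1.313.
P = 1.313 / 1.686×10⁻⁵ = 77860 N.

P ≈ 77.9 kN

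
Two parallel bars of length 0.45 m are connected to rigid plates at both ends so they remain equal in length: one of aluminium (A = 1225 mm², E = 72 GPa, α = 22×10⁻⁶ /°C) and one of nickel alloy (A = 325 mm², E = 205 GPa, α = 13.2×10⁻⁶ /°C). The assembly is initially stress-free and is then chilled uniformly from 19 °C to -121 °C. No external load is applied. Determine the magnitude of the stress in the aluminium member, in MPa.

Both members must finish at the same length. With the larger α, the aluminium tends to over-contract; the plates restrain it, putting the aluminium in tension and the nickel alloy in compression. With no external load the two internal forces are equal and opposite, magnitude P.
Setting the final lengths equal and cancelling L: (α₁ − α₂)ΔT = P/(A₁E₁) + P/(A₂E₂).
|α₁ − α₂|·ΔT = 8.8×10⁻⁶ × 140 = 0.001232.
1/(A₁E₁) + 1/(A₂E₂) = 1/(1225×72×10³) + 1/(325×205×10³) = 2.635×10⁻⁸ N⁻¹.
So P = 0.001232 / 2.635×10⁻⁸ = 46.76 kN.
σ_{aluminium} = P/A₁ = 46760/1225 = 38.17 MPa, tensile.

σ ≈ 38.2 MPa (tensile)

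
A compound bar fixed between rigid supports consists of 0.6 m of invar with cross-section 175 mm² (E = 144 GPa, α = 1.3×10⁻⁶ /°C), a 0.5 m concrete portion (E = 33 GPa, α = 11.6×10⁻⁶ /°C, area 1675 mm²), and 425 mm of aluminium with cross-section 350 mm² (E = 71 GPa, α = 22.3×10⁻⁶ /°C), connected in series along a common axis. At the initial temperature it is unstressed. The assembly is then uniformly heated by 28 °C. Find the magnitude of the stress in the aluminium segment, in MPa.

σ ≈ 25.7 MPa (compressive)

Free thermal expansion of the whole bar: Σ αᵢΔT Lᵢ = 1.3×10⁻⁶×28×600 + 11.6×10⁻⁶×28×500 + 22.3×10⁻⁶×28×425 = 0.4496 mm.
The walls prevent any net length change, so an axial force P (same in every segment) develops. Compatibility: P · Σ Lᵢ/(AᵢEᵢ) = δ_free.
Σ Lᵢ/(AᵢEᵢ) = 600/(175×144×10³) + 500/(1675×33×10³) + 425/(350×71×10³) = 4.996×10⁻⁵ mm/N.
P = 0.4496 / 4.996×10⁻⁵ = 9000 N = 9 kN, compressive.
σ_{aluminium} = P / A = 9000 / 350 = 25.71 MPa.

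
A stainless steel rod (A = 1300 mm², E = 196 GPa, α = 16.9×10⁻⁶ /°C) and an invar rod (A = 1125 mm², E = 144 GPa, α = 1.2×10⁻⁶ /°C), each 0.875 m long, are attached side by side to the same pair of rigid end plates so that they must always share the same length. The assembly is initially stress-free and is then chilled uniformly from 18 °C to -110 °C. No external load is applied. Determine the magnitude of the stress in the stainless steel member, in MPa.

σ ≈ 153 MPa (tensile)

The stainless steel has the larger α, so on cooling it would change length more than the invar if both were free. The rigid plates force a common final length, so the stainless steel is put into tension and the invar into compression, with equal and opposite forces P (no external load).
Setting the final lengths equal and cancelling L: (α₁ − α₂)ΔT = P/(A₁E₁) + P/(A₂E₂).
|α₁ − α₂|·ΔT = 15.7×10⁻⁶ × 128 = 0.00201.
1/(A₁E₁) + 1/(A₂E₂) = 1/(1300×196×10³) + 1/(1125×144×10³) = 1.01×10⁻⁸ N⁻¹.
So P = 0.00201 / 1.01×10⁻⁸ = 199 kN.
σ_{stainless steel} = P/A₁ = 199000/1300 = 153.1 MPa, tensile.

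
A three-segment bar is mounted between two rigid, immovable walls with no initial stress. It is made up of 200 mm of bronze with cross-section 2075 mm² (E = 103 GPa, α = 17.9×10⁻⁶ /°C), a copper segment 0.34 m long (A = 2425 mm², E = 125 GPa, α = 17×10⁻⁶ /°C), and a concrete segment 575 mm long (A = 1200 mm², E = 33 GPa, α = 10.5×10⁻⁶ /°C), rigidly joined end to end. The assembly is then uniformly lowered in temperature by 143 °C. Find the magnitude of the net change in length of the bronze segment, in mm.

With the walls removed the bar would change length by δ_free = Σ αᵢΔT Lᵢ = 17.9×10⁻⁶×143×200 + 17×10⁻⁶×143×340 + 10.5×10⁻⁶×143×575 = 2.202 mm.
The rigid supports impose zero overall length change; the single axial force P common to all segments must satisfy P Σ Lᵢ/(AᵢEᵢ) = δ_free.
Σ Lᵢ/(AᵢEᵢ) = 200/(2075×103×10³) + 340/(2425×125×10³) + 575/(1200×33×10³) = 1.658×10⁻⁵ mm/N.
P = 2.202 / 1.658×10⁻⁵ = 132800 N = 132.8 kN, tensile.
For the bronze segment, free thermal change = 17.9×10⁻⁶×143×200 = 0.5119 mm and elastic change from P = 132800×200/(2075×103×10³) = 0.1243 mm; these oppose, so the net change is 0.388 mm (segment shortens).

|ΔL| ≈ 0.388 mm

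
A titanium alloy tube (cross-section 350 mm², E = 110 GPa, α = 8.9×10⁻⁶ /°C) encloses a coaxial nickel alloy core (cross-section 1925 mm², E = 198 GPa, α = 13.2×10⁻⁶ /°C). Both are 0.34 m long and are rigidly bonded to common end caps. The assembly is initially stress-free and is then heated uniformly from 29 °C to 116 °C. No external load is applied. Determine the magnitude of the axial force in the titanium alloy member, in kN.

Both members must finish at the same length. With the larger α, the nickel alloy tends to over-expand; the plates restrain it, putting the nickel alloy in compression and the titanium alloy in tension. With no external load the two internal forces are equal and opposite, magnitude P.
Compatibility of the two members (thermal + elastic change equal): (α₁ − α₂)ΔT = P·[1/(A₁E₁) + 1/(A₂E₂)].
|α₁ − α₂|·ΔT = 4.3×10⁻⁶ × 87 = 0.0003741.
1/(A₁E₁) + 1/(A₂E₂) = 1/(350×110×10³) + 1/(1925×198×10³) = 2.86×10⁻⁸ N⁻¹.
P = 0.0003741 / 2.86×10⁻⁸ = 13080 N = 13.08 kN.

P ≈ 13.1 kN (tensile in the titanium alloy)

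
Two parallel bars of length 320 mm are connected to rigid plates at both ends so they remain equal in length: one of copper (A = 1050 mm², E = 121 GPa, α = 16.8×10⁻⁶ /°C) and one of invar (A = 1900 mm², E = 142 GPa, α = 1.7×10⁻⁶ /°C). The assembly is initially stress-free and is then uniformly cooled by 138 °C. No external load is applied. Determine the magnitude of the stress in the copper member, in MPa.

σ ≈ 171 MPa (tensile)

Equilibrium of a rigid end plate with no external load gives equal and opposite internal forces ±P in the two members. Since α_{copper} > α_{invar}, cooling drives the copper into tension and the invar into compression.
Compatibility of the two members (thermal + elastic change equal): (α₁ − α₂)ΔT = P·[1/(A₁E₁) + 1/(A₂E₂)].
|α₁ − α₂|·ΔT = 15.1×10⁻⁶ × 138 = 0.002084.
1/(A₁E₁) + 1/(A₂E₂) = 1/(1050×121×10³) + 1/(1900×142×10³) = 1.158×10⁻⁸ N⁻¹.
So P = 0.002084 / 1.158×10⁻⁸ = 180 kN.
σ_{copper} = P/A₁ = 180000/1050 = 171.4 MPa, tensile.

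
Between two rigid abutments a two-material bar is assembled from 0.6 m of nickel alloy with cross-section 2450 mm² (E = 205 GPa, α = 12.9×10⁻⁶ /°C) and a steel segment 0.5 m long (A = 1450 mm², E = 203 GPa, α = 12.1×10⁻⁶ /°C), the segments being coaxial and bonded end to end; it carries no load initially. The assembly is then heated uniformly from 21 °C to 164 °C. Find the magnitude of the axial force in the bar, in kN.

If the supports were absent, the total length change would be Σ αᵢΔT Lᵢ = 12.9×10⁻⁶×143×600 + 12.1×10⁻⁶×143×500 = 1.972 mm.
Since the ends are fixed, an axial force P builds up, equal in every segment, with P · Σ Lᵢ/(AᵢEᵢ) = δ_free.
The series flexibility is Σ Lᵢ/(AᵢEᵢ) = 600/(2450×205×10³) + 500/(1450×203×10³) = 2.893×10⁻⁶ mm/N.
So P = 1.972 / 2.893×10⁻⁶ = 681.6 kN, compressive.

P ≈ 682 kN (compressive)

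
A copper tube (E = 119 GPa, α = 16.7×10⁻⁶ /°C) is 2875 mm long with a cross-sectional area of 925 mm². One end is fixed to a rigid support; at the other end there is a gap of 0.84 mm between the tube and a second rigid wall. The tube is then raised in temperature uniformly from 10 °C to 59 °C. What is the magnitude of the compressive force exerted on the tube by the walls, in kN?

Free thermal elongation = αΔT L = 16.7×10⁻⁶ × 49 × 2875 = 2.353 mm.
The gap closes (δ_free > 0.84 mm) and the wall then resists a further 2.353 − 0.84 = 1.513 mm of expansion.
That suppressed elongation corresponds to σ = E·Δ/L = 119×10³ × 1.513/2875 = 62.61 MPa.
Force on the wall = σA = 62.61 × 925 mm² = 57.91 kN.

P ≈ 57.9 kN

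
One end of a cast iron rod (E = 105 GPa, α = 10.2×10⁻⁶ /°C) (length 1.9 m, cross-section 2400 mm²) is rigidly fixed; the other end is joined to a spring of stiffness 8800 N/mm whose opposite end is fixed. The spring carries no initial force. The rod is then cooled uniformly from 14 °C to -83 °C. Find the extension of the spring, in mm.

δ ≈ 1.76 mm

If the spring were absent the rod would shorten by αΔT L = 10.2×10⁻⁶ × 97 × 1900 = 1.88 mm.
Let P be the tensile force in the spring. The rod extends elastically by PL/(AE) and the spring stretches by P/k; together these equal δ_free.
So P = δ_free / [L/(AE) + 1/k] = 1.88 / [ 1900/(2400×105×10³) + 1/(8800) ].
P = 1.88 / 0.0001212 = 15510 N.
Spring extension = P/k = 15510/(8800) = 1.763 mm.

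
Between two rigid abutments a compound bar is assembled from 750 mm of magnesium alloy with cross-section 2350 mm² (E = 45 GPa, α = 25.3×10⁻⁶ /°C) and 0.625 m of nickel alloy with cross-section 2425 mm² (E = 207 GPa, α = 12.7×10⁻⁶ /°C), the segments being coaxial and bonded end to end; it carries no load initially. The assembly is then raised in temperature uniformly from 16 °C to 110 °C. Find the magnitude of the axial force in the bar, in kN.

P ≈ 303 kN (compressive)

With the walls removed the bar would change length by δ_free = Σ αᵢΔT Lᵢ = 25.3×10⁻⁶×94×750 + 12.7×10⁻⁶×94×625 = 2.53 mm.
The rigid supports impose zero overall length change; the single axial force P common to all segments must satisfy P Σ Lᵢ/(AᵢEᵢ) = δ_free.
Σ Lᵢ/(AᵢEᵢ) = 750/(2350×45×10³) + 625/(2425×207×10³) = 8.337×10⁻⁶ mm/N.
So P = 2.53 / 8.337×10⁻⁶ = 303.4 kN, compressive.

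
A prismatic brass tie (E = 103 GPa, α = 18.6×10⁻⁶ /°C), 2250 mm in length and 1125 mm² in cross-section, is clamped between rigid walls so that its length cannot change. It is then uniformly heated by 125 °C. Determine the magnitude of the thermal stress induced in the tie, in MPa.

σ ≈ 239 MPa (compressive)

Because both ends are immovable the net strain is zero, and the suppressed thermal strain is αΔT = 18.6×10⁻⁶ × 125 = 2325×10⁻⁶.
σ = EαΔT = 103×10³ × 18.6×10⁻⁶ × 125 = 239.5 MPa (compressive; the tie is trying to expand).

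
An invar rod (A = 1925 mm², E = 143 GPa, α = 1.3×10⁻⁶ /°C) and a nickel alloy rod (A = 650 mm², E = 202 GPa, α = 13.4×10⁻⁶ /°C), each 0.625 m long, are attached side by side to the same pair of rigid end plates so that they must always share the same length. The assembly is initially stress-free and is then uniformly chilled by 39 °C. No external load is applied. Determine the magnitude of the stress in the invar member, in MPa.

σ ≈ 21.8 MPa (compressive)

The nickel alloy has the larger α, so on cooling it would change length more than the invar if both were free. The rigid plates force a common final length, so the nickel alloy is put into tension and the invar into compression, with equal and opposite forces P (no external load).
Compatibility of the two members (thermal + elastic change equal): (α₁ − α₂)ΔT = P·[1/(A₁E₁) + 1/(A₂E₂)].
|α₁ − α₂|·ΔT = 12.1×10⁻⁶ × 39 = 0.0004719.
1/(A₁E₁) + 1/(A₂E₂) = 1/(1925×143×10³) + 1/(650×202×10³) = 1.125×10⁻⁸ N⁻¹.
So P = 0.0004719 / 1.125×10⁻⁸ = 41.95 kN.
σ_{invar} = P/A₁ = 41950/1925 = 21.79 MPa, compressive.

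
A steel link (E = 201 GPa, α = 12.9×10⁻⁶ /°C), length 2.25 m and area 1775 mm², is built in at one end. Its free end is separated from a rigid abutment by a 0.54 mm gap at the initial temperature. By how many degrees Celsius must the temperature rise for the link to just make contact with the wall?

Contact occurs when the free expansion equals the gap: αΔT L = 0.54 mm.
ΔT = 0.54 / (12.9×10⁻⁶ × 2250) = 18.6 °C.

ΔT ≈ 18.6 °C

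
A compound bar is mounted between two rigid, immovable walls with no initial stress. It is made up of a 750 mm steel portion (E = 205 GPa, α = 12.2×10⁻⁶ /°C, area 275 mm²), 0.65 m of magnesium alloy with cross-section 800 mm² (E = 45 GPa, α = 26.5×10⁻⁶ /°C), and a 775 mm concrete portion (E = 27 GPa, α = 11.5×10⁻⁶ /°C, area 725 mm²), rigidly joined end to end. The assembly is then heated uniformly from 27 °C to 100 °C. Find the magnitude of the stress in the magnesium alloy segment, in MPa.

Free thermal expansion of the whole bar: Σ αᵢΔT Lᵢ = 12.2×10⁻⁶×73×750 + 26.5×10⁻⁶×73×650 + 11.5×10⁻⁶×73×775 = 2.576 mm.
The walls prevent any net length change, so an axial force P (same in every segment) develops. Compatibility: P · Σ Lᵢ/(AᵢEᵢ) = δ_free.
The series flexibility is Σ Lᵢ/(AᵢEᵢ) = 750/(275×205×10³) + 650/(800×45×10³) + 775/(725×27×10³) = 7.095×10⁻⁵ mm/N.
So P = 2.576 / 7.095×10⁻⁵ = 36.31 kN, compressive.
σ_{magnesium alloy} = P / A = 36310 / 800 = 45.38 MPa.

σ ≈ 45.4 MPa (compressive)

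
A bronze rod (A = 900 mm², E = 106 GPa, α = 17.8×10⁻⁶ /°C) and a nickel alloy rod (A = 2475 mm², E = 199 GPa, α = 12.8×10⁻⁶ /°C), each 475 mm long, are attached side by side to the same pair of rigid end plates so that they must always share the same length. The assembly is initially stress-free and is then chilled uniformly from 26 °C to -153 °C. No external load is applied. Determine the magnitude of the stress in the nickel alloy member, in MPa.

σ ≈ 28.9 MPa (compressive)

The bronze has the larger α, so on cooling it would change length more than the nickel alloy if both were free. The rigid plates force a common final length, so the bronze is put into tension and the nickel alloy into compression, with equal and opposite forces P (no external load).
Setting the final lengths equal and cancelling L: (α₁ − α₂)ΔT = P/(A₁E₁) + P/(A₂E₂).
|α₁ − α₂|·ΔT = 5×10⁻⁶ × 179 = 0.000895.
1/(A₁E₁) + 1/(A₂E₂) = 1/(900×106×10³) + 1/(2475×199×10³) = 1.251×10⁻⁸ N⁻¹.
P = 0.000895 / 1.251×10⁻⁸ = 71530 N = 71.53 kN.
σ_{nickel alloy} = P/A₂ = 71530/2475 = 28.9 MPa, compressive.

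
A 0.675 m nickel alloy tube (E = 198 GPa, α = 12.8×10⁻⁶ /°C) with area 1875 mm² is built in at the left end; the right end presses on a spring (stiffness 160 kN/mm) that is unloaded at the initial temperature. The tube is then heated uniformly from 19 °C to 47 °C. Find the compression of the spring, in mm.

δ ≈ 0.187 mm

Free thermal expansion: δ_free = αΔT L = 12.8×10⁻⁶ × 28 × 675 = 0.2419 mm.
With a force P in the spring, the elastic change of the tube is PL/(AE) and that of the spring is P/k; compatibility requires their sum to equal δ_free.
So P = δ_free / [L/(AE) + 1/k] = 0.2419 / [ 675/(1875×198×10³) + 1/(160×10³) ].
P = 0.2419 / 8.068×10⁻⁶ = 29980 N.
Spring compression = P/k = 29980/(160×10³) = 0.1874 mm.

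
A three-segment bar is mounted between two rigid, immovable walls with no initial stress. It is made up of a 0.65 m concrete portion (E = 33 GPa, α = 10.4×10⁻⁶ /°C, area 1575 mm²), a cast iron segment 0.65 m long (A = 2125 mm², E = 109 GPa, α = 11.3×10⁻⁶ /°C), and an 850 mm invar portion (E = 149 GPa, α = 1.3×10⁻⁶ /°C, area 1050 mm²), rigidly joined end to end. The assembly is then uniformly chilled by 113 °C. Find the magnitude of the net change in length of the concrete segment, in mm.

|ΔL| ≈ 0.272 mm

Free thermal contraction of the whole bar: Σ αᵢΔT Lᵢ = 10.4×10⁻⁶×113×650 + 11.3×10⁻⁶×113×650 + 1.3×10⁻⁶×113×850 = 1.719 mm.
The walls prevent any net length change, so an axial force P (same in every segment) develops. Compatibility: P · Σ Lᵢ/(AᵢEᵢ) = δ_free.
The series flexibility is Σ Lᵢ/(AᵢEᵢ) = 650/(1575×33×10³) + 650/(2125×109×10³) + 850/(1050×149×10³) = 2.075×10⁻⁵ mm/N.
Hence P = δ_free / Σ(L/AE) = 1.719/2.075×10⁻⁵ = 82.85 kN (tensile).
For the concrete segment, free thermal change = 10.4×10⁻⁶×113×650 = 0.7639 mm and elastic change from P = 82850×650/(1575×33×10³) = 1.036 mm; these oppose, so the net change is 0.272 mm (segment lengthens).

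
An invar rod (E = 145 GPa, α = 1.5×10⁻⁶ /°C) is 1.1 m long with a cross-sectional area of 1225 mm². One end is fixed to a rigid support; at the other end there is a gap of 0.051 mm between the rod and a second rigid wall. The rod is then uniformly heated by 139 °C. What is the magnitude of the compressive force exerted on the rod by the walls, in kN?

Unrestrained expansion: δ_free = αΔT L = 1.5×10⁻⁶ × 139 × 1100 = 0.2293 mm.
This exceeds the 0.051 mm gap, so the wall pushes back. The portion of expansion that must be recovered elastically is δ_free − gap = 0.2293 − 0.051 = 0.1784 mm.
So σ = E(δ_free − g)/L = 145×10³ × 0.1784/1100 = 23.51 MPa.
P = σA = 23.51 × 1225 = 28.8 kN.

P ≈ 28.8 kN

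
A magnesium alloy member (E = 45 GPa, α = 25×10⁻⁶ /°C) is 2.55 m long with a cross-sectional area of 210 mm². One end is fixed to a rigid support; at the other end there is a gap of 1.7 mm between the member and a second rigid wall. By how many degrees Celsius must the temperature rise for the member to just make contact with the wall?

ΔT ≈ 26.7 °C

The gap closes when αΔT L = 1.7 mm, since the member is still unstressed at that instant.
ΔT = 1.7 / (25×10⁻⁶ × 2550) = 26.67 °C.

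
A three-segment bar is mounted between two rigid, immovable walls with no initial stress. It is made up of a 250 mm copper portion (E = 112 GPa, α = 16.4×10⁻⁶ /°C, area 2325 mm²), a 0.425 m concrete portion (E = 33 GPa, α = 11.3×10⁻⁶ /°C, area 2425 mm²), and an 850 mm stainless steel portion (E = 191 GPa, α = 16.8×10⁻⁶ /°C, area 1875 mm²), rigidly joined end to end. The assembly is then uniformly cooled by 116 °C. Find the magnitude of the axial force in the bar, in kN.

P ≈ 311 kN (tensile)

With the walls removed the bar would change length by δ_free = Σ αᵢΔT Lᵢ = 16.4×10⁻⁶×116×250 + 11.3×10⁻⁶×116×425 + 16.8×10⁻⁶×116×850 = 2.689 mm.
Since the ends are fixed, an axial force P builds up, equal in every segment, with P · Σ Lᵢ/(AᵢEᵢ) = δ_free.
The series flexibility is Σ Lᵢ/(AᵢEᵢ) = 250/(2325×112×10³) + 425/(2425×33×10³) + 850/(1875×191×10³) = 8.644×10⁻⁶ mm/N.
So P = 2.689 / 8.644×10⁻⁶ = 311.1 kN, tensile.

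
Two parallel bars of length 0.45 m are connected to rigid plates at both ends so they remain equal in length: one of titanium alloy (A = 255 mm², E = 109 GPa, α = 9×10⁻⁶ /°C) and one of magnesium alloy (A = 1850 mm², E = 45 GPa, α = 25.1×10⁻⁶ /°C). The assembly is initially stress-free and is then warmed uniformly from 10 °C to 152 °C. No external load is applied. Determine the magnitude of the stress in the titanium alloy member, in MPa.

σ ≈ 187 MPa (tensile)

The magnesium alloy has the larger α, so on heating it would change length more than the titanium alloy if both were free. The rigid plates force a common final length, so the magnesium alloy is put into compression and the titanium alloy into tension, with equal and opposite forces P (no external load).
Compatibility of the two members (thermal + elastic change equal): (α₁ − α₂)ΔT = P·[1/(A₁E₁) + 1/(A₂E₂)].
|α₁ − α₂|·ΔT = 16.1×10⁻⁶ × 142 = 0.002286.
1/(A₁E₁) + 1/(A₂E₂) = 1/(255×109×10³) + 1/(1850×45×10³) = 4.799×10⁻⁸ N⁻¹.
P = 0.002286 / 4.799×10⁻⁸ = 47640 N = 47.64 kN.
σ_{titanium alloy} = P/A₁ = 47640/255 = 186.8 MPa, tensile.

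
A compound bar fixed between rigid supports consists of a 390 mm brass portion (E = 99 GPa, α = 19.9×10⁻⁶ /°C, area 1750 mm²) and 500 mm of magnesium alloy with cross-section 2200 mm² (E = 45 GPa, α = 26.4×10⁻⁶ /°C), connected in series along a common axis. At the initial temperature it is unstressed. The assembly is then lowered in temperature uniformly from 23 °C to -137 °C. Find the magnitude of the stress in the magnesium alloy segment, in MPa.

σ ≈ 209 MPa (tensile)

Free thermal contraction of the whole bar: Σ αᵢΔT Lᵢ = 19.9×10⁻⁶×160×390 + 26.4×10⁻⁶×160×500 = 3.354 mm.
Since the ends are fixed, an axial force P builds up, equal in every segment, with P · Σ Lᵢ/(AᵢEᵢ) = δ_free.
Σ Lᵢ/(AᵢEᵢ) = 390/(1750×99×10³) + 500/(2200×45×10³) = 7.302×10⁻⁶ mm/N.
So P = 3.354 / 7.302×10⁻⁶ = 459.3 kN, tensile.
σ_{magnesium alloy} = P / A = 459300 / 2200 = 208.8 MPa.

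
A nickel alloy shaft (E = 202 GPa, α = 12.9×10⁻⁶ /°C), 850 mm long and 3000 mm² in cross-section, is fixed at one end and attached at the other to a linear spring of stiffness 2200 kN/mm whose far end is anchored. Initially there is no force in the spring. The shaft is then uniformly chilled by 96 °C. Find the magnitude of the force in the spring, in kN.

Free thermal contraction: δ_free = αΔT L = 12.9×10⁻⁶ × 96 × 850 = 1.053 mm.
Let P be the tensile force in the spring. The shaft extends elastically by PL/(AE) and the spring stretches by P/k; together these equal δ_free.
P [ L/(AE) + 1/k ] = δ_free → P [ 850/(3000×202×10³) + 1/(2200×10³) ] = 1.053.
P = 1.053 / 1.857×10⁻⁶ = 566800 N.

P ≈ 567 kN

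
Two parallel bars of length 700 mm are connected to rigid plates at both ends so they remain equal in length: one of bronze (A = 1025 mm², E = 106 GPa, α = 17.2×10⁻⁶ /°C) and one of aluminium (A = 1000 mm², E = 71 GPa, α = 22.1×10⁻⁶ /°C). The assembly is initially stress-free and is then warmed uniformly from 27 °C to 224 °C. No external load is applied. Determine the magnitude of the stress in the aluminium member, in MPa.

σ ≈ 41.4 MPa (compressive)

Both members must finish at the same length. With the larger α, the aluminium tends to over-expand; the plates restrain it, putting the aluminium in compression and the bronze in tension. With no external load the two internal forces are equal and opposite, magnitude P.
Equating the net (thermal + elastic) strains gives |α₁ − α₂|·ΔT = P·[1/(A₁E₁) + 1/(A₂E₂)].
|α₁ − α₂|·ΔT = 4.9×10⁻⁶ × 197 = 0.0009653.
1/(A₁E₁) + 1/(A₂E₂) = 1/(1025×106×10³) + 1/(1000×71×10³) = 2.329×10⁻⁸ N⁻¹.
P = 0.0009653 / 2.329×10⁻⁸ = 41450 N = 41.45 kN.
σ_{aluminium} = P/A₂ = 41450/1000 = 41.45 MPa, compressive.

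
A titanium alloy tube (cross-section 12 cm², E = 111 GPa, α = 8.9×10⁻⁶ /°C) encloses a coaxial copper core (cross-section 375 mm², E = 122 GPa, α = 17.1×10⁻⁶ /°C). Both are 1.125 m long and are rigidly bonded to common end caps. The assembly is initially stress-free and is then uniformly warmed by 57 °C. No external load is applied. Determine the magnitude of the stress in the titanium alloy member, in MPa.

σ ≈ 13.3 MPa (tensile)

The copper has the larger α, so on heating it would change length more than the titanium alloy if both were free. The rigid plates force a common final length, so the copper is put into compression and the titanium alloy into tension, with equal and opposite forces P (no external load).
Compatibility of the two members (thermal + elastic change equal): (α₁ − α₂)ΔT = P·[1/(A₁E₁) + 1/(A₂E₂)].
|α₁ − α₂|·ΔT = 8.2×10⁻⁶ × 57 = 0.0004674.
1/(A₁E₁) + 1/(A₂E₂) = 1/(1200×111×10³) + 1/(375×122×10³) = 2.937×10⁻⁸ N⁻¹.
P = 0.0004674 / 2.937×10⁻⁸ = 15920 N = 15.92 kN.
σ_{titanium alloy} = P/A₁ = 15920/1200 = 13.26 MPa, tensile.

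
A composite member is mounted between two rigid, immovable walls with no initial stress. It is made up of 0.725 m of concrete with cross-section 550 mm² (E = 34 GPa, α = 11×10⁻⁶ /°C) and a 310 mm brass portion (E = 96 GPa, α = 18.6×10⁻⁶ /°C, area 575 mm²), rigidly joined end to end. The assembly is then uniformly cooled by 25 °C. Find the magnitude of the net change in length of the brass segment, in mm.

|ΔL| ≈ 0.101 mm

Free thermal contraction of the whole bar: Σ αᵢΔT Lᵢ = 11×10⁻⁶×25×725 + 18.6×10⁻⁶×25×310 = 0.3435 mm.
The walls prevent any net length change, so an axial force P (same in every segment) develops. Compatibility: P · Σ Lᵢ/(AᵢEᵢ) = δ_free.
Σ Lᵢ/(AᵢEᵢ) = 725/(550×34×10³) + 310/(575×96×10³) = 4.439×10⁻⁵ mm/N.
So P = 0.3435 / 4.439×10⁻⁵ = 7.739 kN, tensile.
For the brass segment, free thermal change = 18.6×10⁻⁶×25×310 = 0.1442 mm and elastic change from P = 7739×310/(575×96×10³) = 0.04346 mm; these oppose, so the net change is 0.101 mm (segment shortens).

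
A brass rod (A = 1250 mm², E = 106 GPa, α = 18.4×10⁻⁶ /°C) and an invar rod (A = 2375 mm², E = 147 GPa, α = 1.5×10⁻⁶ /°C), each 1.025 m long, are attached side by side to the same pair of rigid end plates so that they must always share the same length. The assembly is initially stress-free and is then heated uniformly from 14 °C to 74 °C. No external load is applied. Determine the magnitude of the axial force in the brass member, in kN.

Both members must finish at the same length. With the larger α, the brass tends to over-expand; the plates restrain it, putting the brass in compression and the invar in tension. With no external load the two internal forces are equal and opposite, magnitude P.
Equating the net (thermal + elastic) strains gives |α₁ − α₂|·ΔT = P·[1/(A₁E₁) + 1/(A₂E₂)].
|α₁ − α₂|·ΔT = 16.9×10⁻⁶ × 60 = 0.001014.
1/(A₁E₁) + 1/(A₂E₂) = 1/(1250×106×10³) + 1/(2375×147×10³) = 1.041×10⁻⁸ N⁻¹.
P = 0.001014 / 1.041×10⁻⁸ = 97390 N = 97.39 kN.

P ≈ 97.4 kN (compressive in the brass)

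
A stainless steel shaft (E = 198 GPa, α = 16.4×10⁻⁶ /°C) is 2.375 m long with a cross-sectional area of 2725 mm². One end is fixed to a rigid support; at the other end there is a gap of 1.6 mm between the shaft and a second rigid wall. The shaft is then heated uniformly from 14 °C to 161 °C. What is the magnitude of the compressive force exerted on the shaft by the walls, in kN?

P ≈ 937 kN

Free thermal elongation = αΔT L = 16.4×10⁻⁶ × 147 × 2375 = 5.726 mm.
The gap closes (δ_free > 1.6 mm) and the wall then resists a further 5.726 − 1.6 = 4.126 mm of expansion.
So σ = E(δ_free − g)/L = 198×10³ × 4.126/2375 = 343.9 MPa.
Force on the wall = σA = 343.9 × 2725 mm² = 937.3 kN.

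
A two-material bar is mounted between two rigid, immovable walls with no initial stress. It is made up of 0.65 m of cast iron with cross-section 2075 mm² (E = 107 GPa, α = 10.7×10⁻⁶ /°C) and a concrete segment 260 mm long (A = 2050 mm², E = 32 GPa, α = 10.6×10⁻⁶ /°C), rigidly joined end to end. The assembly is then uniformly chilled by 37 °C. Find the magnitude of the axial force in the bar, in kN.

P ≈ 52.1 kN (tensile)

Free thermal contraction of the whole bar: Σ αᵢΔT Lᵢ = 10.7×10⁻⁶×37×650 + 10.6×10⁻⁶×37×260 = 0.3593 mm.
Since the ends are fixed, an axial force P builds up, equal in every segment, with P · Σ Lᵢ/(AᵢEᵢ) = δ_free.
Σ Lᵢ/(AᵢEᵢ) = 650/(2075×107×10³) + 260/(2050×32×10³) = 6.891×10⁻⁶ mm/N.
So P = 0.3593 / 6.891×10⁻⁶ = 52.14 kN, tensile.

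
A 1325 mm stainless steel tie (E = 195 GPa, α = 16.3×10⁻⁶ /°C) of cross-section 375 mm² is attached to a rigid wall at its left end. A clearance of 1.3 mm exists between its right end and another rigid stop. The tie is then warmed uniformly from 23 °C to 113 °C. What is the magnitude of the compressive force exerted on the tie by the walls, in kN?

Unrestrained expansion: δ_free = αΔT L = 16.3×10⁻⁶ × 90 × 1325 = 1.944 mm.
After closing the 1.3 mm clearance, 1.944 − 1.3 = 0.6438 mm of expansion remains to be suppressed by the wall.
So σ = E(δ_free − g)/L = 195×10³ × 0.6438/1325 = 94.74 MPa.
P = σA = 94.74 × 375 = 35.53 kN.

P ≈ 35.5 kN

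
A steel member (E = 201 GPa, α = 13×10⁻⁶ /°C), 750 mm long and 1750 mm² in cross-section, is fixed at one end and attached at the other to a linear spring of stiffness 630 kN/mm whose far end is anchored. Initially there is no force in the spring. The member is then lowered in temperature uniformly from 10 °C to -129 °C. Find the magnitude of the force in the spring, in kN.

If the spring were absent the member would shorten by αΔT L = 13×10⁻⁶ × 139 × 750 = 1.355 mm.
Let P be the tensile force in the spring. The member extends elastically by PL/(AE) and the spring stretches by P/k; together these equal δ_free.
So P = δ_free / [L/(AE) + 1/k] = 1.355 / [ 750/(1750×201×10³) + 1/(630×10³) ].
P = 1.355 / 3.719×10⁻⁶ = 364400 N.

P ≈ 364 kN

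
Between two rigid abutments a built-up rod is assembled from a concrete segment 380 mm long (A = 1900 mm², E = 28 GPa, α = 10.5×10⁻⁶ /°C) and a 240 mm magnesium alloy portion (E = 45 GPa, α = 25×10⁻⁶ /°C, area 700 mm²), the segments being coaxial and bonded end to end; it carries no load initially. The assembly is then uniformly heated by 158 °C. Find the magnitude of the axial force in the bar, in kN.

P ≈ 107 kN (compressive)

With the walls removed the bar would change length by δ_free = Σ αᵢΔT Lᵢ = 10.5×10⁻⁶×158×380 + 25×10⁻⁶×158×240 = 1.578 mm.
Since the ends are fixed, an axial force P builds up, equal in every segment, with P · Σ Lᵢ/(AᵢEᵢ) = δ_free.
The series flexibility is Σ Lᵢ/(AᵢEᵢ) = 380/(1900×28×10³) + 240/(700×45×10³) = 1.476×10⁻⁵ mm/N.
So P = 1.578 / 1.476×10⁻⁵ = 106.9 kN, compressive.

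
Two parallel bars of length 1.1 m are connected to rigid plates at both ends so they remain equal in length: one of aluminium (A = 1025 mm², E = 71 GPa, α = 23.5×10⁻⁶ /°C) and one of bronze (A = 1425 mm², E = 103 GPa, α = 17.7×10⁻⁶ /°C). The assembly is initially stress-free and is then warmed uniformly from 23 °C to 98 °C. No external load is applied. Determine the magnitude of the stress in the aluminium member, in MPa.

σ ≈ 20.6 MPa (compressive)

Both members must finish at the same length. With the larger α, the aluminium tends to over-expand; the plates restrain it, putting the aluminium in compression and the bronze in tension. With no external load the two internal forces are equal and opposite, magnitude P.
Compatibility of the two members (thermal + elastic change equal): (α₁ − α₂)ΔT = P·[1/(A₁E₁) + 1/(A₂E₂)].
|α₁ − α₂|·ΔT = 5.8×10⁻⁶ × 75 = 0.000435.
1/(A₁E₁) + 1/(A₂E₂) = 1/(1025×71×10³) + 1/(1425×103×10³) = 2.055×10⁻⁸ N⁻¹.
P = 0.000435 / 2.055×10⁻⁸ = 21160 N = 21.16 kN.
σ_{aluminium} = P/A₁ = 21160/1025 = 20.65 MPa, compressive.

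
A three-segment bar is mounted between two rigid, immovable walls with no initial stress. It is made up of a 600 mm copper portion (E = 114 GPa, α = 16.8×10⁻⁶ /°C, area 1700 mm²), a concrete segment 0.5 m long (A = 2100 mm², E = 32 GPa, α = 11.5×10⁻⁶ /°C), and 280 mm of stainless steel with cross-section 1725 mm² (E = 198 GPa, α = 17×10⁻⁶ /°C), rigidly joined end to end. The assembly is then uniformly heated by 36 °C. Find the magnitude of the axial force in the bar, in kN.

If the supports were absent, the total length change would be Σ αᵢΔT Lᵢ = 16.8×10⁻⁶×36×600 + 11.5×10⁻⁶×36×500 + 17×10⁻⁶×36×280 = 0.7412 mm.
Since the ends are fixed, an axial force P builds up, equal in every segment, with P · Σ Lᵢ/(AᵢEᵢ) = δ_free.
The series flexibility is Σ Lᵢ/(AᵢEᵢ) = 600/(1700×114×10³) + 500/(2100×32×10³) + 280/(1725×198×10³) = 1.136×10⁻⁵ mm/N.
P = 0.7412 / 1.136×10⁻⁵ = 65270 N = 65.27 kN, compressive.

P ≈ 65.3 kN (compressive)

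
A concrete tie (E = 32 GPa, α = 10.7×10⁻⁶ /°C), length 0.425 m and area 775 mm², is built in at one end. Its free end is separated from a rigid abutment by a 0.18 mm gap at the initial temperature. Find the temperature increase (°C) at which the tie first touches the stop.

The gap closes when αΔT L = 0.18 mm, since the tie is still unstressed at that instant.
ΔT = 0.18 / (10.7×10⁻⁶ × 425) = 39.58 °C.

ΔT ≈ 39.6 °C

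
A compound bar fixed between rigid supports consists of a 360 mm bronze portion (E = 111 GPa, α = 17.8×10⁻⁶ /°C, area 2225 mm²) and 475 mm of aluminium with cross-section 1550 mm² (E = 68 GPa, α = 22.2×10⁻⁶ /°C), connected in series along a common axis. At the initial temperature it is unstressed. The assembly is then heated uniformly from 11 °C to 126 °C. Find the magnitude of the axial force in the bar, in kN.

P ≈ 327 kN (compressive)

If the supports were absent, the total length change would be Σ αᵢΔT Lᵢ = 17.8×10⁻⁶×115×360 + 22.2×10⁻⁶×115×475 = 1.95 mm.
The walls prevent any net length change, so an axial force P (same in every segment) develops. Compatibility: P · Σ Lᵢ/(AᵢEᵢ) = δ_free.
The series flexibility is Σ Lᵢ/(AᵢEᵢ) = 360/(2225×111×10³) + 475/(1550×68×10³) = 5.964×10⁻⁶ mm/N.
So P = 1.95 / 5.964×10⁻⁶ = 326.9 kN, compressive.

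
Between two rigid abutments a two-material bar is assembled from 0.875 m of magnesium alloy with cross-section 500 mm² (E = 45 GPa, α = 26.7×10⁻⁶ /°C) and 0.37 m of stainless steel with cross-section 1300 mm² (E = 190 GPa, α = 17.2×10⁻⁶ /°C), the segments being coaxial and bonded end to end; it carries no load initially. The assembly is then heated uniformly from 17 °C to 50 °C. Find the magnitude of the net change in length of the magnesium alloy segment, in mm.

|ΔL| ≈ 0.174 mm

Free thermal expansion of the whole bar: Σ αᵢΔT Lᵢ = 26.7×10⁻⁶×33×875 + 17.2×10⁻⁶×33×370 = 0.981 mm.
The rigid supports impose zero overall length change; the single axial force P common to all segments must satisfy P Σ Lᵢ/(AᵢEᵢ) = δ_free.
Σ Lᵢ/(AᵢEᵢ) = 875/(500×45×10³) + 370/(1300×190×10³) = 4.039×10⁻⁵ mm/N.
So P = 0.981 / 4.039×10⁻⁵ = 24.29 kN, compressive.
For the magnesium alloy segment, free thermal change = 26.7×10⁻⁶×33×875 = 0.771 mm and elastic change from P = 24290×875/(500×45×10³) = 0.9446 mm; these oppose, so the net change is 0.174 mm (segment shortens).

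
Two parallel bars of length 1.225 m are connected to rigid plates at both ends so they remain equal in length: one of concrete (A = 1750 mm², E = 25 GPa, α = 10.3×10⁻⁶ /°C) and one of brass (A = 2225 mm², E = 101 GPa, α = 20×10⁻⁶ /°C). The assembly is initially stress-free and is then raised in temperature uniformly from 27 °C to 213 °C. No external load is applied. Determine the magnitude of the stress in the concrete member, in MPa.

The brass has the larger α, so on heating it would change length more than the concrete if both were free. The rigid plates force a common final length, so the brass is put into compression and the concrete into tension, with equal and opposite forces P (no external load).
Setting the final lengths equal and cancelling L: (α₁ − α₂)ΔT = P/(A₁E₁) + P/(A₂E₂).
|α₁ − α₂|·ΔT = 9.7×10⁻⁶ × 186 = 0.001804.
1/(A₁E₁) + 1/(A₂E₂) = 1/(1750×25×10³) + 1/(2225×101×10³) = 2.731×10⁻⁸ N⁻¹.
P = 0.001804 / 2.731×10⁻⁸ = 66070 N = 66.07 kN.
σ_{concrete} = P/A₁ = 66070/1750 = 37.75 MPa, tensile.

σ ≈ 37.8 MPa (tensile)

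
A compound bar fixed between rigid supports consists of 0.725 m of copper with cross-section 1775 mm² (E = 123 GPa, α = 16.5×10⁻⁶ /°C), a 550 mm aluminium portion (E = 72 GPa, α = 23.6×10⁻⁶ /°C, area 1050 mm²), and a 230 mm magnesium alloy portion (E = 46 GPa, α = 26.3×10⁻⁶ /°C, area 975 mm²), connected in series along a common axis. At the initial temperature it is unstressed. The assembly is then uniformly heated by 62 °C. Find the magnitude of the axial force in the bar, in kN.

Free thermal expansion of the whole bar: Σ αᵢΔT Lᵢ = 16.5×10⁻⁶×62×725 + 23.6×10⁻⁶×62×550 + 26.3×10⁻⁶×62×230 = 1.921 mm.
The walls prevent any net length change, so an axial force P (same in every segment) develops. Compatibility: P · Σ Lᵢ/(AᵢEᵢ) = δ_free.
Σ Lᵢ/(AᵢEᵢ) = 725/(1775×123×10³) + 550/(1050×72×10³) + 230/(975×46×10³) = 1.572×10⁻⁵ mm/N.
So P = 1.921 / 1.572×10⁻⁵ = 122.2 kN, compressive.

P ≈ 122 kN (compressive)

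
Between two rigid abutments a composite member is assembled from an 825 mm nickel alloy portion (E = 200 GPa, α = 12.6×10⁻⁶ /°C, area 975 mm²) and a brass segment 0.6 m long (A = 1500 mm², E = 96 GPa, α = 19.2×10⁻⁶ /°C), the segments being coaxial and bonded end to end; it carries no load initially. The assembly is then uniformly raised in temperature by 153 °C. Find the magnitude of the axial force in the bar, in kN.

With the walls removed the bar would change length by δ_free = Σ αᵢΔT Lᵢ = 12.6×10⁻⁶×153×825 + 19.2×10⁻⁶×153×600 = 3.353 mm.
The walls prevent any net length change, so an axial force P (same in every segment) develops. Compatibility: P · Σ Lᵢ/(AᵢEᵢ) = δ_free.
Σ Lᵢ/(AᵢEᵢ) = 825/(975×200×10³) + 600/(1500×96×10³) = 8.397×10⁻⁶ mm/N.
P = 3.353 / 8.397×10⁻⁶ = 399300 N = 399.3 kN, compressive.

P ≈ 399 kN (compressive)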